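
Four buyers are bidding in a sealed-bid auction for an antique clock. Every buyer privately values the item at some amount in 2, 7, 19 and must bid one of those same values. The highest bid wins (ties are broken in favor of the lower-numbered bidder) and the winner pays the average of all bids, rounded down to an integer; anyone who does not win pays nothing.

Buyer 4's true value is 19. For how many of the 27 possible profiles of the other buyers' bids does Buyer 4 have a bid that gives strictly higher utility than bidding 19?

Others bid (2, 2, 2): truth gives 13; bid 7 gives 16 > 13. Violating.
Others bid (2, 2, 7): truth gives 12; no alternative beats it.
Others bid (2, 2, 19): truth gives 0; no alternative beats it.
(Checking all 27 profiles: 1 has a profitable deviation, 26 do not.)

1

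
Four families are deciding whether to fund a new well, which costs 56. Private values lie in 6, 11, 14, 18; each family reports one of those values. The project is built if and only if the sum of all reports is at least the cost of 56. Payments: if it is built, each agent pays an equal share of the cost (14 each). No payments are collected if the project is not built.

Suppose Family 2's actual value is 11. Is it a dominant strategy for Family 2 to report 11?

No

Consider the case where Family 1 reports 11, Family 3 reports 18 and Family 4 reports 18.
Truthful report 11: project built, pays 14, utility 11 - 14 = -3.
Report 6 instead: project not built, utility 0.
Since 0 > -3, reporting 6 is strictly better here, so truthful reporting is not dominant.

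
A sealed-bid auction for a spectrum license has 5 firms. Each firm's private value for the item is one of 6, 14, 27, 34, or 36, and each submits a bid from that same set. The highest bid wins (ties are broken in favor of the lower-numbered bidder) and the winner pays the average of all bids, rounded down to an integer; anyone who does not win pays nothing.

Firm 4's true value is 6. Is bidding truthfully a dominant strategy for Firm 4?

Check each profile of the others' bids and compare truth against every alternative bid.
Others bid (6, 6, 6, 14): truth gives 0, best alternative gives -3.
Others bid (6, 6, 6, 6): truth gives 0, best alternative gives -1.
Others bid (6, 6, 6, 27): truth gives 0, best alternative gives 0.
Others bid (6, 6, 6, 34): truth gives 0, best alternative gives 0.
Others bid (6, 6, 6, 36): truth gives 0, best alternative gives 0.
Others bid (6, 6, 14, 6): truth gives 0, best alternative gives 0.
(Remaining 619 profiles checked similarly; truth is weakly best in each.)
In every case the truthful bid is at least as good as any alternative, so it is a dominant strategy.

Yes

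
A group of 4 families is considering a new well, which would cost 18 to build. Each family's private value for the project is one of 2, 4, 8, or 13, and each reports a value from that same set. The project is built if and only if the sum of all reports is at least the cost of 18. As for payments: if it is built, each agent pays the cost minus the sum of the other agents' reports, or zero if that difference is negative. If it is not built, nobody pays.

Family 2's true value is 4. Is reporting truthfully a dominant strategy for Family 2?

Yes

Check each profile of the others' reports and compare truth against every alternative report.
Others report (2, 4, 13): truth gives 4, best alternative gives 4.
Others report (2, 8, 8): truth gives 4, best alternative gives 4.
Others report (2, 8, 13): truth gives 4, best alternative gives 4.
Others report (2, 13, 4): truth gives 4, best alternative gives 4.
Others report (2, 13, 8): truth gives 4, best alternative gives 4.
Others report (2, 13, 13): truth gives 4, best alternative gives 4.
(Remaining 58 profiles checked similarly; truth is weakly best in each.)
In every case the truthful report is at least as good as any alternative, so it is a dominant strategy.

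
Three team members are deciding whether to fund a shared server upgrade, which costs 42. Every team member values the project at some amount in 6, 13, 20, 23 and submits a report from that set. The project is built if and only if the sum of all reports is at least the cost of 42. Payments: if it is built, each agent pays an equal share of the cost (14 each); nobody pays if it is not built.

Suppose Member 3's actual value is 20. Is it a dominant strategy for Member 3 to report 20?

Consider the case where Member 1 reports 6 and Member 2 reports 13.
Truthful report 20: project not built, utility 0.
Report 23 instead: project built, pays 14, utility 20 - 14 = 6.
Since 6 > 0, reporting 23 is strictly better here, so truthful reporting is not dominant.

No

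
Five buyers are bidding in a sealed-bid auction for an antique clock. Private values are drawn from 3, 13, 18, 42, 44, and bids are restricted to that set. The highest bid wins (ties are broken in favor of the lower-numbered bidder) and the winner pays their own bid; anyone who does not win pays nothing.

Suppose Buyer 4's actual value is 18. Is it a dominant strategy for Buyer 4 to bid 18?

Consider the case where Buyer 1 bids 3, Buyer 2 bids 3, Buyer 3 bids 3 and Buyer 5 bids 3.
Truthful bid 18: wins, pays 18, utility 18 - 18 = 0.
Bid 13 instead: wins, pays 13, utility 18 - 13 = 5.
Since 5 > 0, bidding 13 is strictly better here, so truthful bidding is not dominant.

No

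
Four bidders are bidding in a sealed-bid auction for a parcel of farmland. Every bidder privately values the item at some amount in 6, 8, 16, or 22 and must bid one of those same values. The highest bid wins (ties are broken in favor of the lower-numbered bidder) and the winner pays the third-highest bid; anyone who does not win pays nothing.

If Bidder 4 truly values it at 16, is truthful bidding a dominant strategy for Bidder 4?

No

Consider the case where Bidder 1 bids 6, Bidder 2 bids 6 and Bidder 3 bids 16.
Truthful bid 16: loses, pays 0, utility 0.
Bid 22 instead: wins, pays 6, utility 16 - 6 = 10.
Since 10 > 0, bidding 22 is strictly better here, so truthful bidding is not dominant.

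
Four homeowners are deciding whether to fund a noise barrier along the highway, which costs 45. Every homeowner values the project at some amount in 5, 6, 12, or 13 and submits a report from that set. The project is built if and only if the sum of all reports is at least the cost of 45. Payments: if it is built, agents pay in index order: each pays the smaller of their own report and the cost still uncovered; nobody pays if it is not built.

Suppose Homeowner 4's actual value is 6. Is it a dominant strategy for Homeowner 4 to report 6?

Check each profile of the others' reports and compare truth against every alternative report.
Others report (5, 5, 5): truth gives 0, best alternative gives 0.
Others report (5, 5, 6): truth gives 0, best alternative gives 0.
Others report (5, 5, 12): truth gives 0, best alternative gives 0.
Others report (5, 5, 13): truth gives 0, best alternative gives 0.
Others report (5, 6, 5): truth gives 0, best alternative gives 0.
Others report (5, 6, 6): truth gives 0, best alternative gives 0.
(Remaining 58 profiles checked similarly; truth is weakly best in each.)
In every case the truthful report is at least as good as any alternative, so it is a dominant strategy.

Yes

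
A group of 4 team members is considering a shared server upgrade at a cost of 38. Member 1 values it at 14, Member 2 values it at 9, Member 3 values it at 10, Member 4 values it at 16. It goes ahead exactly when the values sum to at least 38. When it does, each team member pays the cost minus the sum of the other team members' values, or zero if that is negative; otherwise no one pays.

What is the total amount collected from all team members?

Total value 49 ≥ cost 38, so it is built.
Member 1: others sum to 35; max(0, 38 - 35) = 3.
Member 2: others sum to 40; max(0, 38 - 40) = 0.
Member 3: others sum to 39; max(0, 38 - 39) = 0.
Member 4: others sum to 33; max(0, 38 - 33) = 5.
Total collected = 3 + 0 + 0 + 5 = 8.

8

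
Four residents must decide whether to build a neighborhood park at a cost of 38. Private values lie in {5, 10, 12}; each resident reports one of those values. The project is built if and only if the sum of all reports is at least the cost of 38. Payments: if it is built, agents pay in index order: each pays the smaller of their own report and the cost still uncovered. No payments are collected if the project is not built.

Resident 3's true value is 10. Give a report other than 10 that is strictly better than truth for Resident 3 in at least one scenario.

Suppose Resident 1 reports 10, Resident 2 reports 12 and Resident 4 reports 12.
Report 10: project built, pays 10, utility 10 - 10 = 0.
Report 5: project built, pays 5, utility 10 - 5 = 5.
So reporting 5 beats truth here (5 > 0).

5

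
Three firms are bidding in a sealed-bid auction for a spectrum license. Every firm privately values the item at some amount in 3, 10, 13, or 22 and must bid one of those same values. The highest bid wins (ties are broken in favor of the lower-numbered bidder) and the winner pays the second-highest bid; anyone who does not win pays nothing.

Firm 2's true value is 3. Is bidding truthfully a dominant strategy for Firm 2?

Check each profile of the others' bids and compare truth against every alternative bid.
Others bid (3, 10): truth gives 0, best alternative gives -7.
Others bid (3, 3): truth gives 0, best alternative gives 0.
Others bid (3, 13): truth gives 0, best alternative gives 0.
Others bid (3, 22): truth gives 0, best alternative gives 0.
Others bid (10, 3): truth gives 0, best alternative gives 0.
Others bid (10, 10): truth gives 0, best alternative gives 0.
(Remaining 10 profiles checked similarly; truth is weakly best in each.)
In every case the truthful bid is at least as good as any alternative, so it is a dominant strategy.

Yes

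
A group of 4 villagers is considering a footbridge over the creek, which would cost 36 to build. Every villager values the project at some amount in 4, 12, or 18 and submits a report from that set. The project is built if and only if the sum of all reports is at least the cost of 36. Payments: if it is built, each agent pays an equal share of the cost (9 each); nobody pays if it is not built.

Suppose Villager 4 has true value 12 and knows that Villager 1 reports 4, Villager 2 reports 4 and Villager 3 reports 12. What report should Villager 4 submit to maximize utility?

18

Report 4: project not built, utility 0.
Report 12: project not built, utility 0.
Report 18: project built, pays 9, utility 12 - 9 = 3.
The best choice is 18 with utility 3.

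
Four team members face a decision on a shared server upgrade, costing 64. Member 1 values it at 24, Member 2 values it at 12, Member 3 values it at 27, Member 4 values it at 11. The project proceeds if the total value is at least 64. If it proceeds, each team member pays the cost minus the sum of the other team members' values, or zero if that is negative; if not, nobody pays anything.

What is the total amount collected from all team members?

34

Total value 74 ≥ cost 64, so it is built.
Member 1: others sum to 50; max(0, 64 - 50) = 14.
Member 2: others sum to 62; max(0, 64 - 62) = 2.
Member 3: others sum to 47; max(0, 64 - 47) = 17.
Member 4: others sum to 63; max(0, 64 - 63) = 1.
Total collected = 14 + 2 + 17 + 1 = 34.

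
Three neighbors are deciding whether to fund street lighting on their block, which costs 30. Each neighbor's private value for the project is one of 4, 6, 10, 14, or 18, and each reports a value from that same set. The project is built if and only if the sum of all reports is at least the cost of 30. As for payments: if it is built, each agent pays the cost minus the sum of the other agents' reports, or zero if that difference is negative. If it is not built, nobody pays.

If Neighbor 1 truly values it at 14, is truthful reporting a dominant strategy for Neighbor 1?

Yes

Check each profile of the others' reports and compare truth against every alternative report.
Others report (14, 18): truth gives 14, best alternative gives 14.
Others report (18, 14): truth gives 14, best alternative gives 14.
Others report (18, 18): truth gives 14, best alternative gives 14.
Others report (10, 18): truth gives 12, best alternative gives 12.
Others report (14, 14): truth gives 12, best alternative gives 12.
Others report (18, 10): truth gives 12, best alternative gives 12.
(Remaining 19 profiles checked similarly; truth is weakly best in each.)
In every case the truthful report is at least as good as any alternative, so it is a dominant strategy.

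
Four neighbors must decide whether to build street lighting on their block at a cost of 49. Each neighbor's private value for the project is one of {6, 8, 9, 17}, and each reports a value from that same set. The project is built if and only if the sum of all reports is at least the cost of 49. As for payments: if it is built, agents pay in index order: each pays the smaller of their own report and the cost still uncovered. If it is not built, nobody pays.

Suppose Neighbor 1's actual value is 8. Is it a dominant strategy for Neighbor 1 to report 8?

No

Consider the case where Neighbor 2 reports 9, Neighbor 3 reports 17 and Neighbor 4 reports 17.
Truthful report 8: project built, pays 8, utility 8 - 8 = 0.
Report 6 instead: project built, pays 6, utility 8 - 6 = 2.
Since 2 > 0, reporting 6 is strictly better here, so truthful reporting is not dominant.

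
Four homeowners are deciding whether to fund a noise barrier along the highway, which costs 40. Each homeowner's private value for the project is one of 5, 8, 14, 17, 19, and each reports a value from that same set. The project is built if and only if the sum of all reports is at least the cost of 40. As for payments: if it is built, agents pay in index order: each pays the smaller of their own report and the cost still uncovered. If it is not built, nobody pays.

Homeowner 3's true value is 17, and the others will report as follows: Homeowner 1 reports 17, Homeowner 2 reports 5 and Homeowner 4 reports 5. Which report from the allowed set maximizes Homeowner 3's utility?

Report 5: project not built, utility 0.
Report 8: project not built, utility 0.
Report 14: project built, pays 14, utility 17 - 14 = 3.
Report 17: project built, pays 17, utility 17 - 17 = 0.
Report 19: project built, pays 18, utility 17 - 18 = -1.
The best choice is 14 with utility 3.

14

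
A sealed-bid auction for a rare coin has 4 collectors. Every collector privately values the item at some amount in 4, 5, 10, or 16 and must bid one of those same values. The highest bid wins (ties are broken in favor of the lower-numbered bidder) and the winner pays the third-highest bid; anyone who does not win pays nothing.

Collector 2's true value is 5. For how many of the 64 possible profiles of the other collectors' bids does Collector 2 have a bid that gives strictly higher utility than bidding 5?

Others bid (4, 4, 10): truth gives 0; bid 10 gives 1 > 0. Violating.
Others bid (4, 4, 16): truth gives 0; bid 16 gives 1 > 0. Violating.
Others bid (4, 10, 4): truth gives 0; bid 10 gives 1 > 0. Violating.
Others bid (4, 16, 4): truth gives 0; bid 16 gives 1 > 0. Violating.
Others bid (4, 4, 4): truth gives 1; no alternative beats it.
Others bid (4, 4, 5): truth gives 1; no alternative beats it.
(Checking all 64 profiles: 6 have a profitable deviation, 58 do not.)

6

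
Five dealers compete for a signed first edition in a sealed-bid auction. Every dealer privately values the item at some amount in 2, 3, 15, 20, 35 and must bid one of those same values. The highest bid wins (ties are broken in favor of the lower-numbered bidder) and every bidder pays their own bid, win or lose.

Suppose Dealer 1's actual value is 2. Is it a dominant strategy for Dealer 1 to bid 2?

No

Consider the case where Dealer 2 bids 2, Dealer 3 bids 2, Dealer 4 bids 2 and Dealer 5 bids 3.
Truthful bid 2: loses but pays 2, utility -2.
Bid 3 instead: wins, pays 3, utility 2 - 3 = -1.
Since -1 > -2, bidding 3 is strictly better here, so truthful bidding is not dominant.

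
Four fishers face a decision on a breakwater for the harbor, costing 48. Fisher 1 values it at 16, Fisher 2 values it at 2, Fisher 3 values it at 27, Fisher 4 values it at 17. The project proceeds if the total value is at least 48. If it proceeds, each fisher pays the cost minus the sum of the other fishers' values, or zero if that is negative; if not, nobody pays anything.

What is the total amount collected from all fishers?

Total value 62 ≥ cost 48, so it is built.
Fisher 1: others sum to 46; max(0, 48 - 46) = 2.
Fisher 2: others sum to 60; max(0, 48 - 60) = 0.
Fisher 3: others sum to 35; max(0, 48 - 35) = 13.
Fisher 4: others sum to 45; max(0, 48 - 45) = 3.
Total collected = 2 + 0 + 13 + 3 = 18.

18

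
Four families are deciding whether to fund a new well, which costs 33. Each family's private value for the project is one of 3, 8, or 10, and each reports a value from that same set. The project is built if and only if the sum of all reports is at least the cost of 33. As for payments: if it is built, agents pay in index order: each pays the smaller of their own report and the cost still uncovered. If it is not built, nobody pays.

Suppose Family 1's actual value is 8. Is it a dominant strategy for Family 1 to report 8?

No

Consider the case where Family 2 reports 10, Family 3 reports 10 and Family 4 reports 10.
Truthful report 8: project built, pays 8, utility 8 - 8 = 0.
Report 3 instead: project built, pays 3, utility 8 - 3 = 5.
Since 5 > 0, reporting 3 is strictly better here, so truthful reporting is not dominant.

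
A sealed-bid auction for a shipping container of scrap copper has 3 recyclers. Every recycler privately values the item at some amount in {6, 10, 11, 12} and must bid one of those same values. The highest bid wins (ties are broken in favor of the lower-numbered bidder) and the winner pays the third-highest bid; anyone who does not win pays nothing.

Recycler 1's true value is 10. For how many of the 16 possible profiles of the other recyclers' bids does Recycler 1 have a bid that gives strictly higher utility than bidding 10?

4

Others bid (6, 11): truth gives 0; bid 11 gives 4 > 0. Violating.
Others bid (6, 12): truth gives 0; bid 12 gives 4 > 0. Violating.
Others bid (11, 6): truth gives 0; bid 11 gives 4 > 0. Violating.
Others bid (12, 6): truth gives 0; bid 12 gives 4 > 0. Violating.
Others bid (6, 6): truth gives 4; no alternative beats it.
Others bid (6, 10): truth gives 4; no alternative beats it.
(Checking all 16 profiles: 4 have a profitable deviation, 12 do not.)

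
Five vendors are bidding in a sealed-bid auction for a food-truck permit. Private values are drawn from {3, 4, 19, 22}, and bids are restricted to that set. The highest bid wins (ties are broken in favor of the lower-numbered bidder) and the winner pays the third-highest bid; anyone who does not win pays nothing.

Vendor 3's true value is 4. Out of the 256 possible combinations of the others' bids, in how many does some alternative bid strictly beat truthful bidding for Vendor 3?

Others bid (3, 3, 3, 19): truth gives 0; bid 19 gives 1 > 0. Violating.
Others bid (3, 3, 3, 22): truth gives 0; bid 22 gives 1 > 0. Violating.
Others bid (3, 3, 19, 3): truth gives 0; bid 19 gives 1 > 0. Violating.
Others bid (3, 3, 22, 3): truth gives 0; bid 22 gives 1 > 0. Violating.
Others bid (3, 3, 3, 3): truth gives 1; no alternative beats it.
Others bid (3, 3, 3, 4): truth gives 1; no alternative beats it.
(Checking all 256 profiles: 8 have a profitable deviation, 248 do not.)

8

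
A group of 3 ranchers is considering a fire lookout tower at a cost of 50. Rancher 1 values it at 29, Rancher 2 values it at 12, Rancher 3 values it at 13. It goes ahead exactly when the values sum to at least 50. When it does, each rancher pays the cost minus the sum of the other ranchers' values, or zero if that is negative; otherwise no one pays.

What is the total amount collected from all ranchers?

Total value 54 ≥ cost 50, so it is built.
Rancher 1: others sum to 25; max(0, 50 - 25) = 25.
Rancher 2: others sum to 42; max(0, 50 - 42) = 8.
Rancher 3: others sum to 41; max(0, 50 - 41) = 9.
Total collected = 25 + 8 + 9 = 42.

42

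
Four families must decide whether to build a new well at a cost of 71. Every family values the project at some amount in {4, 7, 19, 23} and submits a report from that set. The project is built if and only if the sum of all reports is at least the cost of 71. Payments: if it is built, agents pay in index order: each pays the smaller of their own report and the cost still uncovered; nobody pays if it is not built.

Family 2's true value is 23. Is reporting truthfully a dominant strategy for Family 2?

Consider the case where Family 1 reports 7, Family 3 reports 23 and Family 4 reports 23.
Truthful report 23: project built, pays 23, utility 23 - 23 = 0.
Report 19 instead: project built, pays 19, utility 23 - 19 = 4.
Since 4 > 0, reporting 19 is strictly better here, so truthful reporting is not dominant.

No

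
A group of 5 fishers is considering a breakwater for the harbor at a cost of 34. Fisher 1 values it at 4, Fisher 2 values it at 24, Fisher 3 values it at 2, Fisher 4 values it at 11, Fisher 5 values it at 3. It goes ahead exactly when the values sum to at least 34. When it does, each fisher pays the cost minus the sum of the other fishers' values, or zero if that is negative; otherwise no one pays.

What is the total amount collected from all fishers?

15

Total value 44 ≥ cost 34, so it is built.
Fisher 1: others sum to 40; max(0, 34 - 40) = 0.
Fisher 2: others sum to 20; max(0, 34 - 20) = 14.
Fisher 3: others sum to 42; max(0, 34 - 42) = 0.
Fisher 4: others sum to 33; max(0, 34 - 33) = 1.
Fisher 5: others sum to 41; max(0, 34 - 41) = 0.
Total collected = 0 + 14 + 0 + 1 + 0 = 15.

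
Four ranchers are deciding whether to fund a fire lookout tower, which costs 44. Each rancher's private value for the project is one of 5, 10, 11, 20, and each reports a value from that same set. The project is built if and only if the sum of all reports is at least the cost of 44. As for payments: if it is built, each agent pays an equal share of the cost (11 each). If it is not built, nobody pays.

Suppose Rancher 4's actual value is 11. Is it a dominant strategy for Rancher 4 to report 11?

Yes

Check each profile of the others' reports and compare truth against every alternative report.
Others report (5, 5, 5): truth gives 0, best alternative gives 0.
Others report (5, 5, 10): truth gives 0, best alternative gives 0.
Others report (5, 5, 11): truth gives 0, best alternative gives 0.
Others report (5, 5, 20): truth gives 0, best alternative gives 0.
Others report (5, 10, 5): truth gives 0, best alternative gives 0.
Others report (5, 10, 10): truth gives 0, best alternative gives 0.
(Remaining 58 profiles checked similarly; truth is weakly best in each.)
In every case the truthful report is at least as good as any alternative, so it is a dominant strategy.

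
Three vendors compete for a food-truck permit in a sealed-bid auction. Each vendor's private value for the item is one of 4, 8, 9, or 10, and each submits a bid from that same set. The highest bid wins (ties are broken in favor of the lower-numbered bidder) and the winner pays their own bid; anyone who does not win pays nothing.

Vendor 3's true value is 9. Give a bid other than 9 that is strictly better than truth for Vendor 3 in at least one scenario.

Suppose Vendor 1 bids 4 and Vendor 2 bids 4.
Bid 9: wins, pays 9, utility 9 - 9 = 0.
Bid 8: wins, pays 8, utility 9 - 8 = 1.
So bidding 8 beats truth here (1 > 0).

8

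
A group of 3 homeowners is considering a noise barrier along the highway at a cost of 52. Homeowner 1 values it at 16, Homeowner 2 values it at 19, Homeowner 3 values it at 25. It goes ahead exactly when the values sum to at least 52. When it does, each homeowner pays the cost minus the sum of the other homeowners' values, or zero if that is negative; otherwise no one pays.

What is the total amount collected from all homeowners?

Total value 60 ≥ cost 52, so it is built.
Homeowner 1: others sum to 44; max(0, 52 - 44) = 8.
Homeowner 2: others sum to 41; max(0, 52 - 41) = 11.
Homeowner 3: others sum to 35; max(0, 52 - 35) = 17.
Total collected = 8 + 11 + 17 = 36.

36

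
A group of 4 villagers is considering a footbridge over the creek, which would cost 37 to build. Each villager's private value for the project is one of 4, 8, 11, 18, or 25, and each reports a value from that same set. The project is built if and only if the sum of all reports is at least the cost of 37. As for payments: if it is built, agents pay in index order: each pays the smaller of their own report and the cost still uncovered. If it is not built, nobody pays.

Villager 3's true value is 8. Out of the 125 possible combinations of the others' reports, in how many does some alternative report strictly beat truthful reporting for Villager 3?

Others report (4, 4, 25): truth gives 0; report 4 gives 4 > 0. Violating.
Others report (4, 8, 25): truth gives 0; report 4 gives 4 > 0. Violating.
Others report (4, 11, 18): truth gives 0; report 4 gives 4 > 0. Violating.
Others report (4, 11, 25): truth gives 0; report 4 gives 4 > 0. Violating.
Others report (4, 4, 4): truth gives 0; no alternative beats it.
Others report (4, 4, 8): truth gives 0; no alternative beats it.
(Checking all 125 profiles: 50 have a profitable deviation, 75 do not.)

50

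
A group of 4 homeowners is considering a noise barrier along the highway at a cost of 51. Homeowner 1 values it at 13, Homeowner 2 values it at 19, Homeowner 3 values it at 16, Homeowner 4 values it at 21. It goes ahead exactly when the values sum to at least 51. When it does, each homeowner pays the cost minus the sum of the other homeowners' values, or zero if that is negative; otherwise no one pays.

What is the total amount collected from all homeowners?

4

Total value 69 ≥ cost 51, so it is built.
Homeowner 1: others sum to 56; max(0, 51 - 56) = 0.
Homeowner 2: others sum to 50; max(0, 51 - 50) = 1.
Homeowner 3: others sum to 53; max(0, 51 - 53) = 0.
Homeowner 4: others sum to 48; max(0, 51 - 48) = 3.
Total collected = 0 + 1 + 0 + 3 = 4.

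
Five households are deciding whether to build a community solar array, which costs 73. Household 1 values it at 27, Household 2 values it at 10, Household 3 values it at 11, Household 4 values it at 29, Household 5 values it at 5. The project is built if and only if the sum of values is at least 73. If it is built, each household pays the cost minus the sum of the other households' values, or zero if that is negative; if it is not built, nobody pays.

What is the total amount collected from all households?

Total value 82 ≥ cost 73, so it is built.
Household 1: others sum to 55; max(0, 73 - 55) = 18.
Household 2: others sum to 72; max(0, 73 - 72) = 1.
Household 3: others sum to 71; max(0, 73 - 71) = 2.
Household 4: others sum to 53; max(0, 73 - 53) = 20.
Household 5: others sum to 77; max(0, 73 - 77) = 0.
Total collected = 18 + 1 + 2 + 20 + 0 = 41.

41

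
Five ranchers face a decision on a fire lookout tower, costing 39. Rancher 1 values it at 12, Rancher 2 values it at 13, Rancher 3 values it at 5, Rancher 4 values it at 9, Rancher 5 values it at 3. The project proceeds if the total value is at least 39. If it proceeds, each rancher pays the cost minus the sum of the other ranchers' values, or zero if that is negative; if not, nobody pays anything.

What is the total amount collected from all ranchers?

Total value 42 ≥ cost 39, so it is built.
Rancher 1: others sum to 30; max(0, 39 - 30) = 9.
Rancher 2: others sum to 29; max(0, 39 - 29) = 10.
Rancher 3: others sum to 37; max(0, 39 - 37) = 2.
Rancher 4: others sum to 33; max(0, 39 - 33) = 6.
Rancher 5: others sum to 39; max(0, 39 - 39) = 0.
Total collected = 9 + 10 + 2 + 6 + 0 = 27.

27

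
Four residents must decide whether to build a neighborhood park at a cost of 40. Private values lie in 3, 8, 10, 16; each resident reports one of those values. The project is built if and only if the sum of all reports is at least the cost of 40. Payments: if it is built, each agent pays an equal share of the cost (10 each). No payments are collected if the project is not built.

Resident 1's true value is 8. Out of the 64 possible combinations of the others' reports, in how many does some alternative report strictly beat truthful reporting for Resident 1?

15

Others report (3, 16, 16): truth gives -2; report 3 gives 0 > -2. Violating.
Others report (8, 8, 16): truth gives -2; report 3 gives 0 > -2. Violating.
Others report (8, 10, 16): truth gives -2; report 3 gives 0 > -2. Violating.
Others report (8, 16, 8): truth gives -2; report 3 gives 0 > -2. Violating.
Others report (3, 3, 3): truth gives 0; no alternative beats it.
Others report (3, 3, 8): truth gives 0; no alternative beats it.
(Checking all 64 profiles: 15 have a profitable deviation, 49 do not.)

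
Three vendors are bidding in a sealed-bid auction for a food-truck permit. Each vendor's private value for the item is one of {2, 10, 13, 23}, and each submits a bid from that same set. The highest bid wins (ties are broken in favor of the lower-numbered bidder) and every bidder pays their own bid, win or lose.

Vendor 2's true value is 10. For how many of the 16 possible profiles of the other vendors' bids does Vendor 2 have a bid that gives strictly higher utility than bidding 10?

Others bid (2, 13): truth gives -10; bid 2 gives -2 > -10. Violating.
Others bid (2, 23): truth gives -10; bid 2 gives -2 > -10. Violating.
Others bid (10, 2): truth gives -10; bid 2 gives -2 > -10. Violating.
Others bid (10, 10): truth gives -10; bid 2 gives -2 > -10. Violating.
Others bid (2, 2): truth gives 0; no alternative beats it.
Others bid (2, 10): truth gives 0; no alternative beats it.
(Checking all 16 profiles: 14 have a profitable deviation, 2 do not.)

14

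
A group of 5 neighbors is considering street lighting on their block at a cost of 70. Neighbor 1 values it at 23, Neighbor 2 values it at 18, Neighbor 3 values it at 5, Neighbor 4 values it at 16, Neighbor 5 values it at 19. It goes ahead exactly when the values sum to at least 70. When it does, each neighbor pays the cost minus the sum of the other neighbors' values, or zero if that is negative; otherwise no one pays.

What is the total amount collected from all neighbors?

Total value 81 ≥ cost 70, so it is built.
Neighbor 1: others sum to 58; max(0, 70 - 58) = 12.
Neighbor 2: others sum to 63; max(0, 70 - 63) = 7.
Neighbor 3: others sum to 76; max(0, 70 - 76) = 0.
Neighbor 4: others sum to 65; max(0, 70 - 65) = 5.
Neighbor 5: others sum to 62; max(0, 70 - 62) = 8.
Total collected = 12 + 7 + 0 + 5 + 8 = 32.

32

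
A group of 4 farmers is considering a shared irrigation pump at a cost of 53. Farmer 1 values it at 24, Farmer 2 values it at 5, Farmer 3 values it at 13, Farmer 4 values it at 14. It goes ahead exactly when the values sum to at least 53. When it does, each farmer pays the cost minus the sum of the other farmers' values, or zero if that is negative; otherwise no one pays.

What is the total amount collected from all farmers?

Total value 56 ≥ cost 53, so it is built.
Farmer 1: others sum to 32; max(0, 53 - 32) = 21.
Farmer 2: others sum to 51; max(0, 53 - 51) = 2.
Farmer 3: others sum to 43; max(0, 53 - 43) = 10.
Farmer 4: others sum to 42; max(0, 53 - 42) = 11.
Total collected = 21 + 2 + 10 + 11 = 44.

44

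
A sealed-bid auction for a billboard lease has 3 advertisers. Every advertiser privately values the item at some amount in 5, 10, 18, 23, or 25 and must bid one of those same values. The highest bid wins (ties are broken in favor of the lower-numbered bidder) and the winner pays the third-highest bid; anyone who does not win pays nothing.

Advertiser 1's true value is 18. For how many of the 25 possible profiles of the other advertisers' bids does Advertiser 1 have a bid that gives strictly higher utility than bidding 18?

Others bid (5, 23): truth gives 0; bid 23 gives 13 > 0. Violating.
Others bid (5, 25): truth gives 0; bid 25 gives 13 > 0. Violating.
Others bid (10, 23): truth gives 0; bid 23 gives 8 > 0. Violating.
Others bid (10, 25): truth gives 0; bid 25 gives 8 > 0. Violating.
Others bid (5, 5): truth gives 13; no alternative beats it.
Others bid (5, 10): truth gives 13; no alternative beats it.
(Checking all 25 profiles: 8 have a profitable deviation, 17 do not.)

8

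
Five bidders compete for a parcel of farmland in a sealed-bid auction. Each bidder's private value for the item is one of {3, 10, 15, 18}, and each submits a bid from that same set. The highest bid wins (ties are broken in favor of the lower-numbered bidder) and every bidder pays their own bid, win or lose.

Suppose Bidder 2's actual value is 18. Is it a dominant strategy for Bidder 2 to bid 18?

No

Consider the case where Bidder 1 bids 3, Bidder 3 bids 3, Bidder 4 bids 3 and Bidder 5 bids 3.
Truthful bid 18: wins, pays 18, utility 18 - 18 = 0.
Bid 10 instead: wins, pays 10, utility 18 - 10 = 8.
Since 8 > 0, bidding 10 is strictly better here, so truthful bidding is not dominant.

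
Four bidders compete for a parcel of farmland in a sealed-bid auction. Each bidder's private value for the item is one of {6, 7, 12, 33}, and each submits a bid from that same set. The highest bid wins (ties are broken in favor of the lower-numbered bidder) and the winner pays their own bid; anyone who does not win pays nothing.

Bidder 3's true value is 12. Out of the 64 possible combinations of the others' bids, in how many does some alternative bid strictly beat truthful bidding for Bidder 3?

2

Others bid (6, 6, 6): truth gives 0; bid 7 gives 5 > 0. Violating.
Others bid (6, 6, 7): truth gives 0; bid 7 gives 5 > 0. Violating.
Others bid (6, 6, 12): truth gives 0; no alternative beats it.
Others bid (6, 6, 33): truth gives 0; no alternative beats it.
(Checking all 64 profiles: 2 have a profitable deviation, 62 do not.)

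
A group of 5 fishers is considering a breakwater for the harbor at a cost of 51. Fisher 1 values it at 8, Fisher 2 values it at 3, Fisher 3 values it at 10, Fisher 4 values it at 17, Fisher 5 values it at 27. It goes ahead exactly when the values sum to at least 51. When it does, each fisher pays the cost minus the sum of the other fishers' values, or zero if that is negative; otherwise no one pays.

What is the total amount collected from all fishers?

16

Total value 65 ≥ cost 51, so it is built.
Fisher 1: others sum to 57; max(0, 51 - 57) = 0.
Fisher 2: others sum to 62; max(0, 51 - 62) = 0.
Fisher 3: others sum to 55; max(0, 51 - 55) = 0.
Fisher 4: others sum to 48; max(0, 51 - 48) = 3.
Fisher 5: others sum to 38; max(0, 51 - 38) = 13.
Total collected = 0 + 0 + 0 + 3 + 13 = 16.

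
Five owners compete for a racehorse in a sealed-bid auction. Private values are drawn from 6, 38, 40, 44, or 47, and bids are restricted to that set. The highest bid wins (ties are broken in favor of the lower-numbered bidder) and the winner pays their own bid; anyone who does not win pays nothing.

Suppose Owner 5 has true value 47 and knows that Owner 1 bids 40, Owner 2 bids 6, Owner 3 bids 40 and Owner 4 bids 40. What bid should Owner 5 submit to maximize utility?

44

Bid 6: loses, pays 0, utility 0.
Bid 38: loses, pays 0, utility 0.
Bid 40: loses, pays 0, utility 0.
Bid 44: wins, pays 44, utility 47 - 44 = 3.
Bid 47: wins, pays 47, utility 47 - 47 = 0.
The best choice is 44 with utility 3.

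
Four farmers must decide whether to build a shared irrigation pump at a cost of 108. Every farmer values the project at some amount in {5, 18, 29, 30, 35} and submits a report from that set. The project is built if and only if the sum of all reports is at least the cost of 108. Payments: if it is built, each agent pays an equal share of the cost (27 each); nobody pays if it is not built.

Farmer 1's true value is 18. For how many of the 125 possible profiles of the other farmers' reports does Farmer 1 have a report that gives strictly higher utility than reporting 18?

Others report (29, 29, 35): truth gives -9; report 5 gives 0 > -9. Violating.
Others report (29, 30, 35): truth gives -9; report 5 gives 0 > -9. Violating.
Others report (29, 35, 29): truth gives -9; report 5 gives 0 > -9. Violating.
Others report (29, 35, 30): truth gives -9; report 5 gives 0 > -9. Violating.
Others report (5, 5, 5): truth gives 0; no alternative beats it.
Others report (5, 5, 18): truth gives 0; no alternative beats it.
(Checking all 125 profiles: 19 have a profitable deviation, 106 do not.)

19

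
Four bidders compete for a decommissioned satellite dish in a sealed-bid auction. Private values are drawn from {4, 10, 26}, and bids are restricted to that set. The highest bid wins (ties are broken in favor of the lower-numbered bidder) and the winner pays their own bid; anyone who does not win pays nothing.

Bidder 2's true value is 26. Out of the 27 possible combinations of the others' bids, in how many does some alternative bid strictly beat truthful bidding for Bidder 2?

Others bid (4, 4, 4): truth gives 0; bid 10 gives 16 > 0. Violating.
Others bid (4, 4, 10): truth gives 0; bid 10 gives 16 > 0. Violating.
Others bid (4, 10, 4): truth gives 0; bid 10 gives 16 > 0. Violating.
Others bid (4, 10, 10): truth gives 0; bid 10 gives 16 > 0. Violating.
Others bid (4, 4, 26): truth gives 0; no alternative beats it.
Others bid (4, 10, 26): truth gives 0; no alternative beats it.
(Checking all 27 profiles: 4 have a profitable deviation, 23 do not.)

4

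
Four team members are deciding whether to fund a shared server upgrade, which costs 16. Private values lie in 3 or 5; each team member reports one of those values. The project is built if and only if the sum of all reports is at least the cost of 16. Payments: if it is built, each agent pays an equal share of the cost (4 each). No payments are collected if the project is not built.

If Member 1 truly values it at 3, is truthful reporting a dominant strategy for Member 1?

Yes

Check each profile of the others' reports and compare truth against every alternative report.
Others report (3, 3, 5): truth gives 0, best alternative gives -1.
Others report (3, 5, 3): truth gives 0, best alternative gives -1.
Others report (5, 3, 3): truth gives 0, best alternative gives -1.
Others report (3, 5, 5): truth gives -1, best alternative gives -1.
Others report (5, 3, 5): truth gives -1, best alternative gives -1.
Others report (5, 5, 3): truth gives -1, best alternative gives -1.
(Remaining 2 profiles checked similarly; truth is weakly best in each.)
In every case the truthful report is at least as good as any alternative, so it is a dominant strategy.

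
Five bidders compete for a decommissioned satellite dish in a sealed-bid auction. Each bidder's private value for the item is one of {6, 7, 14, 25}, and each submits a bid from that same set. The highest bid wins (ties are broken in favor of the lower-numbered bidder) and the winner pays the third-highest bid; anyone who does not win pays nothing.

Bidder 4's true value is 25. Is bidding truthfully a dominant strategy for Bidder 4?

Check each profile of the others' bids and compare truth against every alternative bid.
Others bid (6, 6, 6, 25): truth gives 19, best alternative gives 0.
Others bid (6, 6, 14, 6): truth gives 19, best alternative gives 0.
Others bid (6, 14, 6, 6): truth gives 19, best alternative gives 0.
Others bid (14, 6, 6, 6): truth gives 19, best alternative gives 0.
Others bid (6, 6, 7, 25): truth gives 18, best alternative gives 0.
Others bid (6, 6, 14, 7): truth gives 18, best alternative gives 0.
(Remaining 250 profiles checked similarly; truth is weakly best in each.)
In every case the truthful bid is at least as good as any alternative, so it is a dominant strategy.

Yes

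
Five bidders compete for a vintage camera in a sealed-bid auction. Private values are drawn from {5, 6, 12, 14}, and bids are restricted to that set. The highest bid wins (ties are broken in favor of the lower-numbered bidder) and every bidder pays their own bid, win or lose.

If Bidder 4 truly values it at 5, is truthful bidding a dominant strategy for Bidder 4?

Consider the case where Bidder 1 bids 5, Bidder 2 bids 5, Bidder 3 bids 5 and Bidder 5 bids 5.
Truthful bid 5: loses but pays 5, utility -5.
Bid 6 instead: wins, pays 6, utility 5 - 6 = -1.
Since -1 > -5, bidding 6 is strictly better here, so truthful bidding is not dominant.

No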